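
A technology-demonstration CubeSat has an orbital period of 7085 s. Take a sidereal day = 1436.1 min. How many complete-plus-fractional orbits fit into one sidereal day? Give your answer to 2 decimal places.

12.16

Orbits per sidereal day = 86166 / 7085.0 = 12.162.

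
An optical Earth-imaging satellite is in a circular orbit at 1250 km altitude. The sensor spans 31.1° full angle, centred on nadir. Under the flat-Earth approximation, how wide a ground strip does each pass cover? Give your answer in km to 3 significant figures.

Half-angle = 31.1°/2 = 15.55°.
Swath width ≈ 2h·tan(θ/2) = 2 × 1250 × tan(15.55°) = 695.7 km.

696 km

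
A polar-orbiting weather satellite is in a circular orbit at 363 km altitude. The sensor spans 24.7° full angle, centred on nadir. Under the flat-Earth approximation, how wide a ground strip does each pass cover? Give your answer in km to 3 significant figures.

Half-angle = 24.7°/2 = 12.35°.
Swath width ≈ 2h·tan(θ/2) = 2 × 363 × tan(12.35°) = 159.0 km.

159 km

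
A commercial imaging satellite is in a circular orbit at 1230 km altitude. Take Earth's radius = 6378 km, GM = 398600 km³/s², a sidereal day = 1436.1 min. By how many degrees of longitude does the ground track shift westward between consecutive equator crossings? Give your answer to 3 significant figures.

Semi-major axis a = 6378 + 1230 = 7608 km. Period T = 2π√(a³/μ) = 2π√(7608³/398600) = 6604.2 s = 110.07 min.
During one orbit Earth rotates (6604.2 / 86166) × 360° = 27.59°.

27.6°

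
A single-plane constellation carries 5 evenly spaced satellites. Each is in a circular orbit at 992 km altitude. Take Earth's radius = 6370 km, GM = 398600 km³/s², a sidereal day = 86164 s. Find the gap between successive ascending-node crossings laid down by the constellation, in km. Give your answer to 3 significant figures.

584 km

Semi-major axis a = 6370 + 992 = 7362 km. Period T = 2π√(a³/μ) = 2π√(7362³/398600) = 6286.4 s = 104.77 min.
Single-satellite node shift = (6286.4/86164) × 360° = 26.27°.
With 5 satellites evenly phased, successive equator crossings are 26.27/5 = 5.253° apart.
That is 5.253 × 111.2 = 584 km at the equator.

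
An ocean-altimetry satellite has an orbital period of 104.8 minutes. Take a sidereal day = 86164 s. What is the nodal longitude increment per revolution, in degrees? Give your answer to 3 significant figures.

26.3°

T = 104.8 min = 6288.0 s.
During one orbit Earth rotates (6288.0 / 86164) × 360° = 26.27°.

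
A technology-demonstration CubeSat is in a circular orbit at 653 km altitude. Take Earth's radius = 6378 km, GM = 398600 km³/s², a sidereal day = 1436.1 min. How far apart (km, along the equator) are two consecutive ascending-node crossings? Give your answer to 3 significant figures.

2730 km

Semi-major axis a = 6378 + 653 = 7031 km. Period T = 2π√(a³/μ) = 2π√(7031³/398600) = 5867.3 s = 97.79 min.
During one orbit Earth rotates (5867.3 / 86166) × 360° = 24.51°.
At the equator that is 24.51° × (2π·6378/360) km/° = 24.51 × 111.3 = 2729 km.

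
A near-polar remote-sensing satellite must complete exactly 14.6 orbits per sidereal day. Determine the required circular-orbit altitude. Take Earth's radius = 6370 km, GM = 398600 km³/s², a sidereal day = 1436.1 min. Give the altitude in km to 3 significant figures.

Required period T = 86166 / 14.6 = 5901.8 s.
From T = 2π√(a³/μ): a = (μ T²/4π²)^(1/3) = (398600 × 5901.8² / 4π²)^(1/3) = 7059 km.
Altitude h = a − R = 7059 − 6370 = 689 km.

689 km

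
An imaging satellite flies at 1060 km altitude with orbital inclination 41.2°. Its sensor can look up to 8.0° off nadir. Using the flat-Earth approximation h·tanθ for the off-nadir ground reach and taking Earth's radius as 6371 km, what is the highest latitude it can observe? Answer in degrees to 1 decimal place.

For a prograde orbit the ground track reaches latitude ±i = ±41.2°.
Sensor half-swath on the ground ≈ 1060·tan(8.0°) = 149 km = 1.34° of latitude.
Maximum observable latitude ≈ 41.2 + 1.34 = 42.5°.

42.5°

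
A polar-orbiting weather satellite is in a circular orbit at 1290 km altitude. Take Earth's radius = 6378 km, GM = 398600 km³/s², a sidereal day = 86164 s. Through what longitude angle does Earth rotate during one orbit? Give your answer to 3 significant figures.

27.9°

Semi-major axis a = 6378 + 1290 = 7668 km. Period T = 2π√(a³/μ) = 2π√(7668³/398600) = 6682.4 s = 111.37 min.
During one orbit Earth rotates (6682.4 / 86164) × 360° = 27.92°.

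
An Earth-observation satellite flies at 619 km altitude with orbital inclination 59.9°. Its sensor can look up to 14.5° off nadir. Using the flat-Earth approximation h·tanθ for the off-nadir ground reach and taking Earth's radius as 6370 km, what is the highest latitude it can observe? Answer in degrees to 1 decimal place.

61.3°

For a prograde orbit the ground track reaches latitude ±i = ±59.9°.
Sensor half-swath on the ground ≈ 619·tan(14.5°) = 160 km = 1.44° of latitude.
Maximum observable latitude ≈ 59.9 + 1.44 = 61.3°.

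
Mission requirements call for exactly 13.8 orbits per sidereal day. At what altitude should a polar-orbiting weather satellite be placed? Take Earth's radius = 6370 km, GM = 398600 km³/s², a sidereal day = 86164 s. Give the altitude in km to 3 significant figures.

959 km

Required period T = 86164 / 13.8 = 6243.8 s.
From T = 2π√(a³/μ): a = (μ T²/4π²)^(1/3) = (398600 × 6243.8² / 4π²)^(1/3) = 7329 km.
Altitude h = a − R = 7329 − 6370 = 959 km.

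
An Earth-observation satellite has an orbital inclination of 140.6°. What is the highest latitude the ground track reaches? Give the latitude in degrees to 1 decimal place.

Retrograde orbit: the ground track reaches ±(180° − i) = ±(180 − 140.6) = ±39.4°.

39.4°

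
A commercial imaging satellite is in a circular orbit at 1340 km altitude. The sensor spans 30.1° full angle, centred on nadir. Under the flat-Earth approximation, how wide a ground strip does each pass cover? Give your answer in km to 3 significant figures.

721 km

Half-angle = 30.1°/2 = 15.05°.
Swath width ≈ 2h·tan(θ/2) = 2 × 1340 × tan(15.05°) = 720.6 km.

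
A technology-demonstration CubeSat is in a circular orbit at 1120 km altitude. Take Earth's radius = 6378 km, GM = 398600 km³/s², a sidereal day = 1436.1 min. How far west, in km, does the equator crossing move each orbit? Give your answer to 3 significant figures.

Semi-major axis a = 6378 + 1120 = 7498 km. Period T = 2π√(a³/μ) = 2π√(7498³/398600) = 6461.4 s = 107.69 min.
During one orbit Earth rotates (6461.4 / 86166) × 360° = 27.00°.
At the equator that is 27.00° × (2π·6378/360) km/° = 27.00 × 111.3 = 3005 km.

3010 km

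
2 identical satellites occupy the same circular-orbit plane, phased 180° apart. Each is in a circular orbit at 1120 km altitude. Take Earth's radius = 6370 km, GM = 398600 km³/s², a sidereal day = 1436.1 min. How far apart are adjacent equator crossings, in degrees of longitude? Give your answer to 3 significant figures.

Semi-major axis a = 6370 + 1120 = 7490 km. Period T = 2π√(a³/μ) = 2π√(7490³/398600) = 6451.1 s = 107.52 min.
Single-satellite node shift = (6451.1/86166) × 360° = 26.95°.
With 2 satellites evenly phased, successive equator crossings are 26.95/2 = 13.476° apart.

13.5°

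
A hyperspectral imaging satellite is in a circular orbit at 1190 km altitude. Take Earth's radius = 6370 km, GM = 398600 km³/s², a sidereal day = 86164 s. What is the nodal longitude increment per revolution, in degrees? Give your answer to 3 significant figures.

27.3°

Semi-major axis a = 6370 + 1190 = 7560 km. Period T = 2π√(a³/μ) = 2π√(7560³/398600) = 6541.7 s = 109.03 min.
During one orbit Earth rotates (6541.7 / 86164) × 360° = 27.33°.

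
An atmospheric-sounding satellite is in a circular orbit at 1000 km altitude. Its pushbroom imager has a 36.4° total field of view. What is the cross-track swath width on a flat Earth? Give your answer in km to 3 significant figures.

Half-angle = 36.4°/2 = 18.2°.
Swath width ≈ 2h·tan(θ/2) = 2 × 1000 × tan(18.2°) = 657.6 km.

658 km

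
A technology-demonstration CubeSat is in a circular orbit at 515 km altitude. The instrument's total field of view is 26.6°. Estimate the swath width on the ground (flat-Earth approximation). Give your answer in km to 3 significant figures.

Half-angle = 26.6°/2 = 13.3°.
Swath width ≈ 2h·tan(θ/2) = 2 × 515 × tan(13.3°) = 243.5 km.

243 km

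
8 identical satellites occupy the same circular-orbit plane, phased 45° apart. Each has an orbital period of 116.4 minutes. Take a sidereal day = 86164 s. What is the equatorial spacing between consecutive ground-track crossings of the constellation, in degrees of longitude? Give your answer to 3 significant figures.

3.65°

T = 116.4 min = 6984.0 s.
Single-satellite node shift = (6984.0/86164) × 360° = 29.18°.
With 8 satellites evenly phased, successive equator crossings are 29.18/8 = 3.647° apart.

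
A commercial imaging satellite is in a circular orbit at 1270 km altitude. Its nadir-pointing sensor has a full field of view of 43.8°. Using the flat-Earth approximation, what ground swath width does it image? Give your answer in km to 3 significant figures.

1020 km

Half-angle = 43.8°/2 = 21.9°.
Swath width ≈ 2h·tan(θ/2) = 2 × 1270 × tan(21.9°) = 1021.1 km.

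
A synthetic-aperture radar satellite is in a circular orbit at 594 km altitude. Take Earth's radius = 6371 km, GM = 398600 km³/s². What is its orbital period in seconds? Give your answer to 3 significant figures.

Semi-major axis a = 6371 + 594 = 6965 km. Period T = 2π√(a³/μ) = 2π√(6965³/398600) = 5784.9 s = 96.41 min.

5780 seconds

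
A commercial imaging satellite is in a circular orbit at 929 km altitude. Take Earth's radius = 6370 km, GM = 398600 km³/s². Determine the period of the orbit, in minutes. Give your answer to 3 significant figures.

103 min

Semi-major axis a = 6370 + 929 = 7299 km. Period T = 2π√(a³/μ) = 2π√(7299³/398600) = 6205.9 s = 103.43 min.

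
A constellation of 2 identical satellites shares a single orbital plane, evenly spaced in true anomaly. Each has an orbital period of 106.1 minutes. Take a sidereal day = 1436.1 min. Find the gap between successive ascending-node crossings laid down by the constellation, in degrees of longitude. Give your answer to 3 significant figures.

13.3°

T = 106.1 min = 6366.0 s.
Single-satellite node shift = (6366.0/86166) × 360° = 26.60°.
With 2 satellites evenly phased, successive equator crossings are 26.60/2 = 13.299° apart.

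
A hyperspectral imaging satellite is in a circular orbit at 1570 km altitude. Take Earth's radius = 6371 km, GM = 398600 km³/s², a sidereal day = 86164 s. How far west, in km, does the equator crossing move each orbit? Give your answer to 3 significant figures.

3270 km

Semi-major axis a = 6371 + 1570 = 7941 km. Period T = 2π√(a³/μ) = 2π√(7941³/398600) = 7042.5 s = 117.37 min.
During one orbit Earth rotates (7042.5 / 86164) × 360° = 29.42°.
At the equator that is 29.42° × (2π·6371/360) km/° = 29.42 × 111.2 = 3272 km.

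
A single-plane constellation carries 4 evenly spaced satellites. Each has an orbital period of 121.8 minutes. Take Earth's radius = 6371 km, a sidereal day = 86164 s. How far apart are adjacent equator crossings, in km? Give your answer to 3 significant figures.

T = 121.8 min = 7308.0 s.
Single-satellite node shift = (7308.0/86164) × 360° = 30.53°.
With 4 satellites evenly phased, successive equator crossings are 30.53/4 = 7.633° apart.
That is 7.633 × 111.2 = 849 km at the equator.

849 km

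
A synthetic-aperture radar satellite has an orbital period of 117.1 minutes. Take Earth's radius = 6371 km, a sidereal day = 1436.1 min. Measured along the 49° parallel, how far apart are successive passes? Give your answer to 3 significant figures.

2140 km

T = 117.1 min = 7026.0 s.
Node shift per orbit = (7026.0/86166) × 360° = 29.35°.
Equatorial spacing = 29.35 × 111.2 km/° = 3264 km.
At 49° latitude, spacing = 3264 × cos(49°) = 2141 km.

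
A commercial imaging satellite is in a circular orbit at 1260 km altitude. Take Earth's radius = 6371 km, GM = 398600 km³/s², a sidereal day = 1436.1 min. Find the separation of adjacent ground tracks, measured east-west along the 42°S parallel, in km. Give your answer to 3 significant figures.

2290 km

Semi-major axis a = 6371 + 1260 = 7631 km. Period T = 2π√(a³/μ) = 2π√(7631³/398600) = 6634.1 s = 110.57 min.
Node shift per orbit = (6634.1/86166) × 360° = 27.72°.
Equatorial spacing = 27.72 × 111.2 km/° = 3082 km.
At 42° latitude, spacing = 3082 × cos(42°) = 2290 km.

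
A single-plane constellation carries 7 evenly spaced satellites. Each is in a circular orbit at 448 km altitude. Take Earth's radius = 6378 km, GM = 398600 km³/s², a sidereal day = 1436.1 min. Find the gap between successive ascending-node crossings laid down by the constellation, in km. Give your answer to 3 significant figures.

Semi-major axis a = 6378 + 448 = 6826 km. Period T = 2π√(a³/μ) = 2π√(6826³/398600) = 5612.6 s = 93.54 min.
Single-satellite node shift = (5612.6/86166) × 360° = 23.45°.
With 7 satellites evenly phased, successive equator crossings are 23.45/7 = 3.350° apart.
That is 3.350 × 111.3 = 373 km at the equator.

373 km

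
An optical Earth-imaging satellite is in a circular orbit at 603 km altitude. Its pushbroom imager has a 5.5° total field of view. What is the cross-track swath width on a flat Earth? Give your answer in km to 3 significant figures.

Half-angle = 5.5°/2 = 2.75°.
Swath width ≈ 2h·tan(θ/2) = 2 × 603 × tan(2.75°) = 57.9 km.

57.9 km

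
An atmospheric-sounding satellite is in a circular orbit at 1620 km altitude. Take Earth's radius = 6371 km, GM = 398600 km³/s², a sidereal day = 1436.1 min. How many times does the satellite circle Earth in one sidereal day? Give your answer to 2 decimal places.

12.12

Semi-major axis a = 6371 + 1620 = 7991 km. Period T = 2π√(a³/μ) = 2π√(7991³/398600) = 7109.1 s = 118.48 min.
Orbits per sidereal day = 86166 / 7109.1 = 12.121.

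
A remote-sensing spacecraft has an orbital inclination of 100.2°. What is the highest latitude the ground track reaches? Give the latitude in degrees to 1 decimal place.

79.8°

Retrograde orbit: the ground track reaches ±(180° − i) = ±(180 − 100.2) = ±79.8°.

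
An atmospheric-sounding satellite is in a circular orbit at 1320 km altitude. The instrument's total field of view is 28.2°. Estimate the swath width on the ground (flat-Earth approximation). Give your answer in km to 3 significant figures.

663 km

Half-angle = 28.2°/2 = 14.1°.
Swath width ≈ 2h·tan(θ/2) = 2 × 1320 × tan(14.1°) = 663.1 km.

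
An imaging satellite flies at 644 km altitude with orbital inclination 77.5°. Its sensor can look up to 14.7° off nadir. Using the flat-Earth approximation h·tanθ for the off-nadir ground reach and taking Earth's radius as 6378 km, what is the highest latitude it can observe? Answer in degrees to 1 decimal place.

For a prograde orbit the ground track reaches latitude ±i = ±77.5°.
Sensor half-swath on the ground ≈ 644·tan(14.7°) = 169 km = 1.52° of latitude.
Maximum observable latitude ≈ 77.5 + 1.52 = 79.0°.

79.0°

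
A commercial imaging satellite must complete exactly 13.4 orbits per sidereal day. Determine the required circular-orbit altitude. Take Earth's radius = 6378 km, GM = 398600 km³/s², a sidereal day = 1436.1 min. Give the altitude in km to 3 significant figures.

Required period T = 86166 / 13.4 = 6430.3 s.
From T = 2π√(a³/μ): a = (μ T²/4π²)^(1/3) = (398600 × 6430.3² / 4π²)^(1/3) = 7474 km.
Altitude h = a − R = 7474 − 6378 = 1096 km.

1100 km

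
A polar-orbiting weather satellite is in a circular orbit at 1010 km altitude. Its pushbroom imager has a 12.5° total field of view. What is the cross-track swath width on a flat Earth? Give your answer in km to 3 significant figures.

Half-angle = 12.5°/2 = 6.25°.
Swath width ≈ 2h·tan(θ/2) = 2 × 1010 × tan(6.25°) = 221.2 km.

221 km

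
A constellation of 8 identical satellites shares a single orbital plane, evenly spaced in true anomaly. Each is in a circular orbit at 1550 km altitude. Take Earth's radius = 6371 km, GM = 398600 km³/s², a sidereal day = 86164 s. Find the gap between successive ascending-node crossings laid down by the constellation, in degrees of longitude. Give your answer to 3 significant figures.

Semi-major axis a = 6371 + 1550 = 7921 km. Period T = 2π√(a³/μ) = 2π√(7921³/398600) = 7015.9 s = 116.93 min.
Single-satellite node shift = (7015.9/86164) × 360° = 29.31°.
With 8 satellites evenly phased, successive equator crossings are 29.31/8 = 3.664° apart.

3.66°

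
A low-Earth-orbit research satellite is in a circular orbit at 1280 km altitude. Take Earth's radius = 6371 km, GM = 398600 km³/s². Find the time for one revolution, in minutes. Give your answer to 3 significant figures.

111 min

Semi-major axis a = 6371 + 1280 = 7651 km. Period T = 2π√(a³/μ) = 2π√(7651³/398600) = 6660.2 s = 111.00 min.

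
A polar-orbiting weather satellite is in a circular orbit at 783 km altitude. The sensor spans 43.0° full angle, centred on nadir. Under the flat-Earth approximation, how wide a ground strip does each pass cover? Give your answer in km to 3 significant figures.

617 km

Half-angle = 43.0°/2 = 21.5°.
Swath width ≈ 2h·tan(θ/2) = 2 × 783 × tan(21.5°) = 616.9 km.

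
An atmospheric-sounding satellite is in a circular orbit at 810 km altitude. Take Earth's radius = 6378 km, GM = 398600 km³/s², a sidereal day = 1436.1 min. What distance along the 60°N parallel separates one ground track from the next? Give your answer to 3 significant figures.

Semi-major axis a = 6378 + 810 = 7188 km. Period T = 2π√(a³/μ) = 2π√(7188³/398600) = 6064.9 s = 101.08 min.
Node shift per orbit = (6064.9/86166) × 360° = 25.34°.
Equatorial spacing = 25.34 × 111.3 km/° = 2821 km.
At 60° latitude, spacing = 2821 × cos(60°) = 1410 km.

1410 km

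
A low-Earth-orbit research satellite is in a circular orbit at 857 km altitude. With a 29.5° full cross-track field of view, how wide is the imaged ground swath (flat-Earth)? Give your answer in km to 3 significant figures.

451 km

Half-angle = 29.5°/2 = 14.75°.
Swath width ≈ 2h·tan(θ/2) = 2 × 857 × tan(14.75°) = 451.3 km.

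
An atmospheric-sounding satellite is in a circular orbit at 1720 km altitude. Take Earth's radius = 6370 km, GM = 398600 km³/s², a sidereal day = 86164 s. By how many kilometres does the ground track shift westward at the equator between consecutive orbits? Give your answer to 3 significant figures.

Semi-major axis a = 6370 + 1720 = 8090 km. Period T = 2π√(a³/μ) = 2π√(8090³/398600) = 7241.6 s = 120.69 min.
During one orbit Earth rotates (7241.6 / 86164) × 360° = 30.26°.
At the equator that is 30.26° × (2π·6370/360) km/° = 30.26 × 111.2 = 3364 km.

3360 km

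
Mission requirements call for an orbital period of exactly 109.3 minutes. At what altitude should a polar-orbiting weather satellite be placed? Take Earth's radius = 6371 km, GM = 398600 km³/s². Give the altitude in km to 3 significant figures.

1200 km

T = 109.3 min = 6558.0 s.
From T = 2π√(a³/μ): a = (μ T²/4π²)^(1/3) = (398600 × 6558.0² / 4π²)^(1/3) = 7573 km.
Altitude h = a − R = 7573 − 6371 = 1202 km.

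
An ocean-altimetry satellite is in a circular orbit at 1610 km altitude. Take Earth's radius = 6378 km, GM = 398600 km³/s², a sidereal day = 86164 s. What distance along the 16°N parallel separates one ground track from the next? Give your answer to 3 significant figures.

Semi-major axis a = 6378 + 1610 = 7988 km. Period T = 2π√(a³/μ) = 2π√(7988³/398600) = 7105.1 s = 118.42 min.
Node shift per orbit = (7105.1/86164) × 360° = 29.69°.
Equatorial spacing = 29.69 × 111.3 km/° = 3305 km.
At 16° latitude, spacing = 3305 × cos(16°) = 3176 km.

3180 km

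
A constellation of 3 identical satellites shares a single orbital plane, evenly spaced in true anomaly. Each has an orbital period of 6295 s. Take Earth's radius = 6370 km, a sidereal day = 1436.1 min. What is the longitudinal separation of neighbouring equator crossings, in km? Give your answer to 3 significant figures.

Single-satellite node shift = (6295.0/86166) × 360° = 26.30°.
With 3 satellites evenly phased, successive equator crossings are 26.30/3 = 8.767° apart.
That is 8.767 × 111.2 = 975 km at the equator.

975 km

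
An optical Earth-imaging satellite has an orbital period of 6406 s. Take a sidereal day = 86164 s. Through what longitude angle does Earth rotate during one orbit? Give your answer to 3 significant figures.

During one orbit Earth rotates (6406.0 / 86164) × 360° = 26.76°.

26.8°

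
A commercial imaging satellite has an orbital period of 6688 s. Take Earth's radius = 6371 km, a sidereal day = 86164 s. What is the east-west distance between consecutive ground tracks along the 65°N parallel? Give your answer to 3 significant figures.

1310 km

Node shift per orbit = (6688.0/86164) × 360° = 27.94°.
Equatorial spacing = 27.94 × 111.2 km/° = 3107 km.
At 65° latitude, spacing = 3107 × cos(65°) = 1313 km.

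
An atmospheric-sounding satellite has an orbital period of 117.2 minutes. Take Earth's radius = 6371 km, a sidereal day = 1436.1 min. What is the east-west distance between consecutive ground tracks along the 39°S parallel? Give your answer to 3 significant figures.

T = 117.2 min = 7032.0 s.
Node shift per orbit = (7032.0/86166) × 360° = 29.38°.
Equatorial spacing = 29.38 × 111.2 km/° = 3267 km.
At 39° latitude, spacing = 3267 × cos(39°) = 2539 km.

2540 km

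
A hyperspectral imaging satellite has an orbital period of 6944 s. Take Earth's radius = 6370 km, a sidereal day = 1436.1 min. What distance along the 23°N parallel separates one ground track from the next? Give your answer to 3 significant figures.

2970 km

Node shift per orbit = (6944.0/86166) × 360° = 29.01°.
Equatorial spacing = 29.01 × 111.2 km/° = 3225 km.
At 23° latitude, spacing = 3225 × cos(23°) = 2969 km.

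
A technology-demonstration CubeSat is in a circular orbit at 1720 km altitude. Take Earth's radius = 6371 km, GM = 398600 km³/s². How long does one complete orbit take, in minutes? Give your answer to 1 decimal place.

120.7 min

Semi-major axis a = 6371 + 1720 = 8091 km. Period T = 2π√(a³/μ) = 2π√(8091³/398600) = 7242.9 s = 120.72 min.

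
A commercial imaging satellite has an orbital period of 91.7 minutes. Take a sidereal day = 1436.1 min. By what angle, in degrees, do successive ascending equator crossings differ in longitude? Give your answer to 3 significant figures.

T = 91.7 min = 5502.0 s.
During one orbit Earth rotates (5502.0 / 86166) × 360° = 22.99°.

23.0°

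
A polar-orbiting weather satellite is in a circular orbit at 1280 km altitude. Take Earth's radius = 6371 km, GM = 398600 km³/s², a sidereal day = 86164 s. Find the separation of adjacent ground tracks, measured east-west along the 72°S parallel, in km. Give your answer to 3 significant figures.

956 km

Semi-major axis a = 6371 + 1280 = 7651 km. Period T = 2π√(a³/μ) = 2π√(7651³/398600) = 6660.2 s = 111.00 min.
Node shift per orbit = (6660.2/86164) × 360° = 27.83°.
Equatorial spacing = 27.83 × 111.2 km/° = 3094 km.
At 72° latitude, spacing = 3094 × cos(72°) = 956 km.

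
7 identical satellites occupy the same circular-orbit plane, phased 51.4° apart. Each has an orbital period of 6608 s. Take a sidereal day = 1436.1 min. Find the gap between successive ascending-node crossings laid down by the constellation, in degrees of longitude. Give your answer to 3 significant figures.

Single-satellite node shift = (6608.0/86166) × 360° = 27.61°.
With 7 satellites evenly phased, successive equator crossings are 27.61/7 = 3.944° apart.

3.94°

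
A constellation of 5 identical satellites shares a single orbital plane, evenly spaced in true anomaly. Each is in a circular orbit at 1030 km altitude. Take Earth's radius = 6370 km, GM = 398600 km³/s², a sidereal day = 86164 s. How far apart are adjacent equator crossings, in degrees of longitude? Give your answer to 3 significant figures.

5.29°

Semi-major axis a = 6370 + 1030 = 7400 km. Period T = 2π√(a³/μ) = 2π√(7400³/398600) = 6335.2 s = 105.59 min.
Single-satellite node shift = (6335.2/86164) × 360° = 26.47°.
With 5 satellites evenly phased, successive equator crossings are 26.47/5 = 5.294° apart.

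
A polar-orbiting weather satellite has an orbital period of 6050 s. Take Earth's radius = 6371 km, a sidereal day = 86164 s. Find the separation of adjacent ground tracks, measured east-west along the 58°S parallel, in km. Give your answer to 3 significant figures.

Node shift per orbit = (6050.0/86164) × 360° = 25.28°.
Equatorial spacing = 25.28 × 111.2 km/° = 2811 km.
At 58° latitude, spacing = 2811 × cos(58°) = 1489 km.

1490 km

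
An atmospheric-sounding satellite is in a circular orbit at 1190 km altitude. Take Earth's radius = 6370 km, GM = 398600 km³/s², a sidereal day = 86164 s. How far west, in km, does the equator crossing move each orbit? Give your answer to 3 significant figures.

3040 km

Semi-major axis a = 6370 + 1190 = 7560 km. Period T = 2π√(a³/μ) = 2π√(7560³/398600) = 6541.7 s = 109.03 min.
During one orbit Earth rotates (6541.7 / 86164) × 360° = 27.33°.
At the equator that is 27.33° × (2π·6370/360) km/° = 27.33 × 111.2 = 3039 km.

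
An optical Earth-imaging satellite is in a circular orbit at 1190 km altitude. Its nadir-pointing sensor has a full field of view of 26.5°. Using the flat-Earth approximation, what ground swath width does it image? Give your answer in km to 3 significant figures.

560 km

Half-angle = 26.5°/2 = 13.25°.
Swath width ≈ 2h·tan(θ/2) = 2 × 1190 × tan(13.25°) = 560.4 km.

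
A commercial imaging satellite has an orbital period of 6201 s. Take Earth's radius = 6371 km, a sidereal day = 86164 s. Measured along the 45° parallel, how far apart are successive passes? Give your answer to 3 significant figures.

2040 km

Node shift per orbit = (6201.0/86164) × 360° = 25.91°.
Equatorial spacing = 25.91 × 111.2 km/° = 2881 km.
At 45° latitude, spacing = 2881 × cos(45°) = 2037 km.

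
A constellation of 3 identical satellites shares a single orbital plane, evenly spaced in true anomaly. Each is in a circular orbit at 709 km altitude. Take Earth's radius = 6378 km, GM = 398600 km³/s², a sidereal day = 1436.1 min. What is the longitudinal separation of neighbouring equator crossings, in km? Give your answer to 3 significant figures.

920 km

Semi-major axis a = 6378 + 709 = 7087 km. Period T = 2π√(a³/μ) = 2π√(7087³/398600) = 5937.5 s = 98.96 min.
Single-satellite node shift = (5937.5/86166) × 360° = 24.81°.
With 3 satellites evenly phased, successive equator crossings are 24.81/3 = 8.269° apart.
That is 8.269 × 111.3 = 920 km at the equator.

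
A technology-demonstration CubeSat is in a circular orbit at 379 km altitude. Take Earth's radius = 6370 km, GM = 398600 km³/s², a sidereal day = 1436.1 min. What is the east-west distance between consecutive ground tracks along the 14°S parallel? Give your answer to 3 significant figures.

Semi-major axis a = 6370 + 379 = 6749 km. Period T = 2π√(a³/μ) = 2π√(6749³/398600) = 5517.9 s = 91.96 min.
Node shift per orbit = (5517.9/86166) × 360° = 23.05°.
Equatorial spacing = 23.05 × 111.2 km/° = 2563 km.
At 14° latitude, spacing = 2563 × cos(14°) = 2487 km.

2490 km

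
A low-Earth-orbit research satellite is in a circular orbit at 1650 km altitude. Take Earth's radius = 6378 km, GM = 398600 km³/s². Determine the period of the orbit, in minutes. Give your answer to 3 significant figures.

119 min

Semi-major axis a = 6378 + 1650 = 8028 km. Period T = 2π√(a³/μ) = 2π√(8028³/398600) = 7158.5 s = 119.31 min.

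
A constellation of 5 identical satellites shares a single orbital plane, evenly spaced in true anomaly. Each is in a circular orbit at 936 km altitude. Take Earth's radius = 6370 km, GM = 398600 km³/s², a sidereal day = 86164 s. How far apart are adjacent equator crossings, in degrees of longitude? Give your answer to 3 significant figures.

Semi-major axis a = 6370 + 936 = 7306 km. Period T = 2π√(a³/μ) = 2π√(7306³/398600) = 6214.9 s = 103.58 min.
Single-satellite node shift = (6214.9/86164) × 360° = 25.97°.
With 5 satellites evenly phased, successive equator crossings are 25.97/5 = 5.193° apart.

5.19°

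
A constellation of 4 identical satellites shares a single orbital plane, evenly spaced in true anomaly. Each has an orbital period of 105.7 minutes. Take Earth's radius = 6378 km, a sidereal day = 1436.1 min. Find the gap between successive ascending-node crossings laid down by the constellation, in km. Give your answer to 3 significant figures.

737 km

T = 105.7 min = 6342.0 s.
Single-satellite node shift = (6342.0/86166) × 360° = 26.50°.
With 4 satellites evenly phased, successive equator crossings are 26.50/4 = 6.624° apart.
That is 6.624 × 111.3 = 737 km at the equator.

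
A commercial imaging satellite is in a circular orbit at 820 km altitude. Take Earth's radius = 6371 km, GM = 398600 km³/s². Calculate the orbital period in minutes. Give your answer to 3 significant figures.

101 min

Semi-major axis a = 6371 + 820 = 7191 km. Period T = 2π√(a³/μ) = 2π√(7191³/398600) = 6068.7 s = 101.14 min.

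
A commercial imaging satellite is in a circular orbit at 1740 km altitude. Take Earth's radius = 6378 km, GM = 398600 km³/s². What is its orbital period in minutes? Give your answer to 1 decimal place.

121.3 min

Semi-major axis a = 6378 + 1740 = 8118 km. Period T = 2π√(a³/μ) = 2π√(8118³/398600) = 7279.2 s = 121.32 min.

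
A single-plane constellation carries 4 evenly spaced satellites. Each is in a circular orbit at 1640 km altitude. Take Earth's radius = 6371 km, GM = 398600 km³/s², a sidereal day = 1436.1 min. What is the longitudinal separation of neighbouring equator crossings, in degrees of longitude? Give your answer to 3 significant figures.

Semi-major axis a = 6371 + 1640 = 8011 km. Period T = 2π√(a³/μ) = 2π√(8011³/398600) = 7135.8 s = 118.93 min.
Single-satellite node shift = (7135.8/86166) × 360° = 29.81°.
With 4 satellites evenly phased, successive equator crossings are 29.81/4 = 7.453° apart.

7.45°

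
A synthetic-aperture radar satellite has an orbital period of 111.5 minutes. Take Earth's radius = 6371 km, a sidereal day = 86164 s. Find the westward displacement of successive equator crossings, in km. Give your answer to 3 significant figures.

T = 111.5 min = 6690.0 s.
During one orbit Earth rotates (6690.0 / 86164) × 360° = 27.95°.
At the equator that is 27.95° × (2π·6371/360) km/° = 27.95 × 111.2 = 3108 km.

3110 km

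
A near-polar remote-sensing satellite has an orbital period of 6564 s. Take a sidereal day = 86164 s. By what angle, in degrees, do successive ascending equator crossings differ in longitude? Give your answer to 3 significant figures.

During one orbit Earth rotates (6564.0 / 86164) × 360° = 27.42°.

27.4°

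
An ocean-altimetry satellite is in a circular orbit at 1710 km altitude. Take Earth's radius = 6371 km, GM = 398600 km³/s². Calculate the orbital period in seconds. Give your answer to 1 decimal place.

Semi-major axis a = 6371 + 1710 = 8081 km. Period T = 2π√(a³/μ) = 2π√(8081³/398600) = 7229.5 s = 120.49 min.

7229.5 seconds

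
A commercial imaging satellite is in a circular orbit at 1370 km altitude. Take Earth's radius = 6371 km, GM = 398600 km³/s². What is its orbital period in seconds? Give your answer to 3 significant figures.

6780 seconds

Semi-major axis a = 6371 + 1370 = 7741 km. Period T = 2π√(a³/μ) = 2π√(7741³/398600) = 6778.1 s = 112.97 min.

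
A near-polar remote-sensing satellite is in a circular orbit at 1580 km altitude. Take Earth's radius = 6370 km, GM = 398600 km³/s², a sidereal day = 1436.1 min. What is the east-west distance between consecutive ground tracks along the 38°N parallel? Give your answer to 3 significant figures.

Semi-major axis a = 6370 + 1580 = 7950 km. Period T = 2π√(a³/μ) = 2π√(7950³/398600) = 7054.4 s = 117.57 min.
Node shift per orbit = (7054.4/86166) × 360° = 29.47°.
Equatorial spacing = 29.47 × 111.2 km/° = 3277 km.
At 38° latitude, spacing = 3277 × cos(38°) = 2582 km.

2580 km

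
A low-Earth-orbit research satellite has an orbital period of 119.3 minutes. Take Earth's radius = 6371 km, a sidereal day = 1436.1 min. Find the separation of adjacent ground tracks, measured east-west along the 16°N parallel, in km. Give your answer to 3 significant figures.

3200 km

T = 119.3 min = 7158.0 s.
Node shift per orbit = (7158.0/86166) × 360° = 29.91°.
Equatorial spacing = 29.91 × 111.2 km/° = 3325 km.
At 16° latitude, spacing = 3325 × cos(16°) = 3197 km.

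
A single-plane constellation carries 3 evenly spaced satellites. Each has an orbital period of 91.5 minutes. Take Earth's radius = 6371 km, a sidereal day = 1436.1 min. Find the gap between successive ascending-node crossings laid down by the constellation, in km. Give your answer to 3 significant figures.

T = 91.5 min = 5490.0 s.
Single-satellite node shift = (5490.0/86166) × 360° = 22.94°.
With 3 satellites evenly phased, successive equator crossings are 22.94/3 = 7.646° apart.
That is 7.646 × 111.2 = 850 km at the equator.

850 km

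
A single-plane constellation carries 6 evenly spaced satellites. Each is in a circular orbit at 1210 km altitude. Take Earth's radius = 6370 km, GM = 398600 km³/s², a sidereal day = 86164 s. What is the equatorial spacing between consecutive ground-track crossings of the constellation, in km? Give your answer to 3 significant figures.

Semi-major axis a = 6370 + 1210 = 7580 km. Period T = 2π√(a³/μ) = 2π√(7580³/398600) = 6567.7 s = 109.46 min.
Single-satellite node shift = (6567.7/86164) × 360° = 27.44°.
With 6 satellites evenly phased, successive equator crossings are 27.44/6 = 4.573° apart.
That is 4.573 × 111.2 = 508 km at the equator.

508 km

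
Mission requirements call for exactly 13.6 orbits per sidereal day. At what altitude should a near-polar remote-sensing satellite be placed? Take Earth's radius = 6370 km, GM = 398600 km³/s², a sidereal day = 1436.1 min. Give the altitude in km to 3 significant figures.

Required period T = 86166 / 13.6 = 6335.7 s.
From T = 2π√(a³/μ): a = (μ T²/4π²)^(1/3) = (398600 × 6335.7² / 4π²)^(1/3) = 7400 km.
Altitude h = a − R = 7400 − 6370 = 1030 km.

1030 km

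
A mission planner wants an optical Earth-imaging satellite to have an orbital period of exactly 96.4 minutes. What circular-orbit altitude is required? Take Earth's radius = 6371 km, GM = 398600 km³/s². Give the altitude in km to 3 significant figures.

593 km

T = 96.4 min = 5784.0 s.
From T = 2π√(a³/μ): a = (μ T²/4π²)^(1/3) = (398600 × 5784.0² / 4π²)^(1/3) = 6964 km.
Altitude h = a − R = 6964 − 6371 = 593 km.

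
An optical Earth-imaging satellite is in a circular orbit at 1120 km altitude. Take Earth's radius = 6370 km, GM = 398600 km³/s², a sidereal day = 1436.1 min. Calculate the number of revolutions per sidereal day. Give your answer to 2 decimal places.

Semi-major axis a = 6370 + 1120 = 7490 km. Period T = 2π√(a³/μ) = 2π√(7490³/398600) = 6451.1 s = 107.52 min.
Orbits per sidereal day = 86166 / 6451.1 = 13.357.

13.36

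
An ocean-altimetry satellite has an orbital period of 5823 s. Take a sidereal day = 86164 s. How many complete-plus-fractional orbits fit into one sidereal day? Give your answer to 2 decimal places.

14.80

Orbits per sidereal day = 86164 / 5823.0 = 14.797.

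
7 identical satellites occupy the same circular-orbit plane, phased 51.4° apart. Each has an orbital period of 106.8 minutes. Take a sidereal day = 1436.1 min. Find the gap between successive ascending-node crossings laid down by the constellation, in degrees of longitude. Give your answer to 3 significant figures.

3.82°

T = 106.8 min = 6408.0 s.
Single-satellite node shift = (6408.0/86166) × 360° = 26.77°.
With 7 satellites evenly phased, successive equator crossings are 26.77/7 = 3.825° apart.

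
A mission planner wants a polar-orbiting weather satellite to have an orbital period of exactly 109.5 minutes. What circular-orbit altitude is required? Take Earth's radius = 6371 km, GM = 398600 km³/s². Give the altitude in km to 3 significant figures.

1210 km

T = 109.5 min = 6570.0 s.
From T = 2π√(a³/μ): a = (μ T²/4π²)^(1/3) = (398600 × 6570.0² / 4π²)^(1/3) = 7582 km.
Altitude h = a − R = 7582 − 6371 = 1211 km.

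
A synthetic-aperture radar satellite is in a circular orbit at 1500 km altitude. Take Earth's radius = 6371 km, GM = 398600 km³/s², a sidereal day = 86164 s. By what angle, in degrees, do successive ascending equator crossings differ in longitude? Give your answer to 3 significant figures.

Semi-major axis a = 6371 + 1500 = 7871 km. Period T = 2π√(a³/μ) = 2π√(7871³/398600) = 6949.5 s = 115.83 min.
During one orbit Earth rotates (6949.5 / 86164) × 360° = 29.04°.

29.0°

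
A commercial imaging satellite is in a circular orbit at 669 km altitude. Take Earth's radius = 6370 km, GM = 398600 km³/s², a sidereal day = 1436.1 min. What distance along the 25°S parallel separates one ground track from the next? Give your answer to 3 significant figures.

Semi-major axis a = 6370 + 669 = 7039 km. Period T = 2π√(a³/μ) = 2π√(7039³/398600) = 5877.3 s = 97.95 min.
Node shift per orbit = (5877.3/86166) × 360° = 24.56°.
Equatorial spacing = 24.56 × 111.2 km/° = 2730 km.
At 25° latitude, spacing = 2730 × cos(25°) = 2474 km.

2470 km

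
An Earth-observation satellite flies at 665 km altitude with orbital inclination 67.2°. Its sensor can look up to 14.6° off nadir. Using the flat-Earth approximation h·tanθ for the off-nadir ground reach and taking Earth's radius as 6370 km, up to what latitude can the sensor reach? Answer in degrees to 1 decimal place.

68.8°

For a prograde orbit the ground track reaches latitude ±i = ±67.2°.
Sensor half-swath on the ground ≈ 665·tan(14.6°) = 173 km = 1.56° of latitude.
Maximum observable latitude ≈ 67.2 + 1.56 = 68.8°.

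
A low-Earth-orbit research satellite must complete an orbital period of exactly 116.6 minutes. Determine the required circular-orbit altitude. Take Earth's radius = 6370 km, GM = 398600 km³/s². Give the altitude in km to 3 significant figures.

T = 116.6 min = 6996.0 s.
From T = 2π√(a³/μ): a = (μ T²/4π²)^(1/3) = (398600 × 6996.0² / 4π²)^(1/3) = 7906 km.
Altitude h = a − R = 7906 − 6370 = 1536 km.

1540 km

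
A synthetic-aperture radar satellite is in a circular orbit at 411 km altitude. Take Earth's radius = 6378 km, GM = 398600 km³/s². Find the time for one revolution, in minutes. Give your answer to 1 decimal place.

Semi-major axis a = 6378 + 411 = 6789 km. Period T = 2π√(a³/μ) = 2π√(6789³/398600) = 5567.0 s = 92.78 min.

92.8 min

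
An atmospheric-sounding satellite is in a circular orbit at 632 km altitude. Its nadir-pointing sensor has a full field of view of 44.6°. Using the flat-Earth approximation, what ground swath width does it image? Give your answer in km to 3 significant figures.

518 km

Half-angle = 44.6°/2 = 22.3°.
Swath width ≈ 2h·tan(θ/2) = 2 × 632 × tan(22.3°) = 518.4 km.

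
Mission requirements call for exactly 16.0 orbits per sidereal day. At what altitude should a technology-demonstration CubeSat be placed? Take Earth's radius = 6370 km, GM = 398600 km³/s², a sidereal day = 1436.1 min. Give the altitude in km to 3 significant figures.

Required period T = 86166 / 16.0 = 5385.4 s.
From T = 2π√(a³/μ): a = (μ T²/4π²)^(1/3) = (398600 × 5385.4² / 4π²)^(1/3) = 6641 km.
Altitude h = a − R = 6641 − 6370 = 271 km.

271 km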